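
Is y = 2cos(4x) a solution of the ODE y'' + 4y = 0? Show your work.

Verification:
y'' = -32cos(4x)
y'' + 4y ≠ 0 (frequency mismatch: got 16 instead of 4)

No, it is not a solution.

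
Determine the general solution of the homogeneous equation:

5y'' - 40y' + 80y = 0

Characteristic equation: 5r² - 40r + 80 = 0
Divide by 5: r² - 8r + 16 = 0
Factored: (r - 4)² = 0
Repeated root: r = 4
General solution: y = (C₁ + C₂x)e^(4x)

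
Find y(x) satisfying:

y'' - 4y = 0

Characteristic equation: r² - 4 = 0
Roots: r = 2, -2 (distinct real)
General solution: y = C₁e^(2x) + C₂e^(-2x)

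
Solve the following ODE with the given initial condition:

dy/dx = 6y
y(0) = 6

General solution: y = Ce^(6x)
Applying IC y(0) = 6:
Particular solution: y = 6e^(6x)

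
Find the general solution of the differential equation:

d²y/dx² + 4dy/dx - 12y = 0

Characteristic equation: r² + 4r - 12 = 0
Roots: r = 2, -6 (distinct real)
General solution: y = C₁e^(2x) + C₂e^(-6x)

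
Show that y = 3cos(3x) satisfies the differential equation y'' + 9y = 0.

Verification:
y'' = -27cos(3x)
y'' + 9y = 0 ✓

Yes, it is a solution.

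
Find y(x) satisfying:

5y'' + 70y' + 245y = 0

Characteristic equation: 5r² + 70r + 245 = 0
Divide by 5: r² + 14r + 49 = 0
Factored: (r + 7)² = 0
Repeated root: r = -7
General solution: y = (C₁ + C₂x)e^(-7x)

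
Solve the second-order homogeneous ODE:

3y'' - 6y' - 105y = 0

Characteristic equation: 3r² - 6r - 105 = 0
Divide by 3: r² - 2r - 35 = 0
Roots: r = 7, -5 (distinct real)
General solution: y = C₁e^(7x) + C₂e^(-5x)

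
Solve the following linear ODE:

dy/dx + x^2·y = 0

Using integrating factor method:

General solution: y = Ce^(-x^3/3)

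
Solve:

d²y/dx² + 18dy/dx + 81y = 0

Characteristic equation: r² + 18r + 81 = 0
Factored: (r + 9)² = 0
Repeated root: r = -9
General solution: y = (C₁ + C₂x)e^(-9x)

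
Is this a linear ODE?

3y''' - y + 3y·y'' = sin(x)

No. Nonlinear (y·y'' term)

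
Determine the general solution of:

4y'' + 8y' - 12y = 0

Characteristic equation: 4r² + 8r - 12 = 0
Divide by 4: r² + 2r - 3 = 0
Roots: r = 1, -3 (distinct real)
General solution: y = C₁e^x + C₂e^(-3x)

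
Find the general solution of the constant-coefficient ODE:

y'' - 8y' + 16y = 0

Characteristic equation: r² - 8r + 16 = 0
Factored: (r - 4)² = 0
Repeated root: r = 4
General solution: y = (C₁ + C₂x)e^(4x)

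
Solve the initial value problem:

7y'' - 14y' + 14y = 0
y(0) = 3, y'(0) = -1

General solution: y = e^x(C₁cos(x) + C₂sin(x))
Complex roots r = 1 ± i
Applying ICs: C₁ = 3, C₂ = -4
Particular solution: y = e^x(3cos(x) - 4sin(x))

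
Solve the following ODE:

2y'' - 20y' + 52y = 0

Characteristic equation: 2r² - 20r + 52 = 0
Divide by 2: r² - 10r + 26 = 0
Roots: r = 5 ± i (complex conjugates)
General solution: y = e^(5x)(C₁cos(x) + C₂sin(x))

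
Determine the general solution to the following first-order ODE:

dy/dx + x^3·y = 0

Using integrating factor method:

General solution: y = Ce^(-x^4/4)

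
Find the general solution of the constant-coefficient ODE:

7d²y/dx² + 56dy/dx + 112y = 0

Characteristic equation: 7r² + 56r + 112 = 0
Divide by 7: r² + 8r + 16 = 0
Factored: (r + 4)² = 0
Repeated root: r = -4
General solution: y = (C₁ + C₂x)e^(-4x)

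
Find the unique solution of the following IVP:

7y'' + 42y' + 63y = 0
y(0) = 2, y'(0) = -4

General solution: y = (C₁ + C₂x)e^(-3x)
Repeated root r = -3
Applying ICs: C₁ = 2, C₂ = 2
Particular solution: y = (2 + 2x)e^(-3x)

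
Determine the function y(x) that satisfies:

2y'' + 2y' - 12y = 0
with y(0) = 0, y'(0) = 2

General solution: y = C₁e^(2x) + C₂e^(-3x)
Applying ICs: C₁ = 2/5, C₂ = -2/5
Particular solution: y = (2/5)e^(2x) - (2/5)e^(-3x)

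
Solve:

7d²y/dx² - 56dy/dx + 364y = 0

Characteristic equation: 7r² - 56r + 364 = 0
Divide by 7: r² - 8r + 52 = 0
Roots: r = 4 ± 6i (complex conjugates)
General solution: y = e^(4x)(C₁cos(6x) + C₂sin(6x))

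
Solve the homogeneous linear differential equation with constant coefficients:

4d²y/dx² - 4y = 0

Characteristic equation: 4r² - 4 = 0
Divide by 4: r² - 1 = 0
Roots: r = 1, -1 (distinct real)
General solution: y = C₁e^x + C₂e^(-x)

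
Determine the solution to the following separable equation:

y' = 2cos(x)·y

Separating variables and integrating:
ln|y| = 2sin(x) + C

General solution: y = Ce^(2sin(x))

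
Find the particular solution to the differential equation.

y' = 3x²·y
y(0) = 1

General solution: y = Ce^(x³)
Applying IC y(0) = 1:
Particular solution: y = e^(x³)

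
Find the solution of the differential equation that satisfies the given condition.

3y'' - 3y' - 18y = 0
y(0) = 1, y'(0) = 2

General solution: y = C₁e^(3x) + C₂e^(-2x)
Applying ICs: C₁ = 4/5, C₂ = 1/5
Particular solution: y = (4/5)e^(3x) + (1/5)e^(-2x)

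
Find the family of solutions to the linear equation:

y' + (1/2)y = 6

Using integrating factor method:

General solution: y = 12 + Ce^(-x/2)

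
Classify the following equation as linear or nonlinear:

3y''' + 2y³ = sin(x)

Nonlinear (y³ term)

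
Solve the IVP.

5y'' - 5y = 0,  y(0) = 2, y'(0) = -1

General solution: y = C₁e^x + C₂e^(-x)
Applying ICs: C₁ = 1/2, C₂ = 3/2
Particular solution: y = (1/2)e^x + (3/2)e^(-x)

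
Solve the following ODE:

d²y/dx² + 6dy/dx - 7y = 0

Characteristic equation: r² + 6r - 7 = 0
Roots: r = 1, -7 (distinct real)
General solution: y = C₁e^x + C₂e^(-7x)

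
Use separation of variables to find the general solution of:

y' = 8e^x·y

Separating variables and integrating:
ln|y| = 8e^x + C

General solution: y = Ce^(8e^x)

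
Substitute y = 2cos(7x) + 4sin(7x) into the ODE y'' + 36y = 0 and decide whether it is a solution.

Verification:
y'' = -98cos(7x) - 196sin(7x)
y'' + 36y ≠ 0 (frequency mismatch: got 49 instead of 36)

No, it is not a solution.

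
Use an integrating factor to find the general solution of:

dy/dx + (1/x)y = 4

Using integrating factor method:

General solution: y = 2x + C/x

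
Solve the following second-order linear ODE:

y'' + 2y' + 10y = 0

Characteristic equation: r² + 2r + 10 = 0
Roots: r = -1 ± 3i (complex conjugates)
General solution: y = e^(-x)(C₁cos(3x) + C₂sin(3x))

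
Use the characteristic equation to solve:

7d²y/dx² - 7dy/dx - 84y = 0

Characteristic equation: 7r² - 7r - 84 = 0
Divide by 7: r² - r - 12 = 0
Roots: r = 4, -3 (distinct real)
General solution: y = C₁e^(4x) + C₂e^(-3x)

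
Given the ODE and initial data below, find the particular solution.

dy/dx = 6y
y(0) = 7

General solution: y = Ce^(6x)
Applying IC y(0) = 7:
Particular solution: y = 7e^(6x)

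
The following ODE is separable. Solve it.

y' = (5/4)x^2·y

Separating variables and integrating:
ln|y| = 5x^3/12 + C

General solution: y = Ce^(5x^3/12)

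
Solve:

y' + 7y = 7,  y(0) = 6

General solution: y = 1 + Ce^(-7x)
Applying y(0) = 6: C = 6 - 1 = 5
Particular solution: y = 1 + 5e^(-7x)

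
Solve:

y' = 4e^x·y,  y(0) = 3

General solution: y = Ce^(4e^x)
Applying IC y(0) = 3:
Particular solution: y = 3e^(4(e^x - 1))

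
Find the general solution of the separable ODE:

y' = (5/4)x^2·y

Separating variables and integrating:
ln|y| = 5x^3/12 + C

General solution: y = Ce^(5x^3/12)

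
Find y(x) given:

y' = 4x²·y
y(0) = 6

General solution: y = Ce^(4x³/3)
Applying IC y(0) = 6:
Particular solution: y = 6e^(4x³/3)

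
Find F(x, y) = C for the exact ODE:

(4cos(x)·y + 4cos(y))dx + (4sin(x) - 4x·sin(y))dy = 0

Verify exactness: ∂M/∂y = ∂N/∂x ✓
Find F(x,y) such that ∂F/∂x = M, ∂F/∂y = N
Solution: 4sin(x)·y + 4x·cos(y) = C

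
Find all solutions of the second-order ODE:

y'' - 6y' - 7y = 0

Characteristic equation: r² - 6r - 7 = 0
Roots: r = 7, -1 (distinct real)
General solution: y = C₁e^(7x) + C₂e^(-x)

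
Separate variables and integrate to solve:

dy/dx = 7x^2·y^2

Separating variables and integrating:
-1/y = 7x^3/3 + C

General solution: y^-1 = (-7/3)x^3 + C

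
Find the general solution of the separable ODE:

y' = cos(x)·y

Separating variables and integrating:
ln|y| = sin(x) + C

General solution: y = Ce^(sin(x))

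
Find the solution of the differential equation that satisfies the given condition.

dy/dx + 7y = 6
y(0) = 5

General solution: y = 6/7 + Ce^(-7x)
Applying y(0) = 5: C = 5 - 6/7 = 29/7
Particular solution: y = 6/7 + (29/7)e^(-7x)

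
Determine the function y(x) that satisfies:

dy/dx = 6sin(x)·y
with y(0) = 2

General solution: y = Ce^(-6cos(x))
Applying IC y(0) = 2:
Particular solution: y = 2e^(6(1-cos(x)))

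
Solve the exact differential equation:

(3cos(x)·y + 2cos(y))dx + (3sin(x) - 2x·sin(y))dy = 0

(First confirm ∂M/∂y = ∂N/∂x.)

Verify exactness: ∂M/∂y = ∂N/∂x ✓
Find F(x,y) such that ∂F/∂x = M, ∂F/∂y = N
Solution: 3sin(x)·y + 2x·cos(y) = C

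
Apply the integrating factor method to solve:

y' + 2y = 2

Using integrating factor method:

General solution: y = 1 + Ce^(-2x)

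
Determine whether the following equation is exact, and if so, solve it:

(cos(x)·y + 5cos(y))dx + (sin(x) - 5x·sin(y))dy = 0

Verify exactness: ∂M/∂y = ∂N/∂x ✓
Find F(x,y) such that ∂F/∂x = M, ∂F/∂y = N
Solution: sin(x)·y + 5x·cos(y) = C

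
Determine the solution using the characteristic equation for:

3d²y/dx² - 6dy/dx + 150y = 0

Characteristic equation: 3r² - 6r + 150 = 0
Divide by 3: r² - 2r + 50 = 0
Roots: r = 1 ± 7i (complex conjugates)
General solution: y = e^x(C₁cos(7x) + C₂sin(7x))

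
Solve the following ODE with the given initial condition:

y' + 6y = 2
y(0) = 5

General solution: y = 1/3 + Ce^(-6x)
Applying y(0) = 5: C = 5 - 1/3 = 14/3
Particular solution: y = 1/3 + (14/3)e^(-6x)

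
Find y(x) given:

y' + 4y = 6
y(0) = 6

General solution: y = 3/2 + Ce^(-4x)
Applying y(0) = 6: C = 6 - 3/2 = 9/2
Particular solution: y = 3/2 + (9/2)e^(-4x)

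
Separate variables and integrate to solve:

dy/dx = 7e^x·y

Separating variables and integrating:
ln|y| = 7e^x + C

General solution: y = Ce^(7e^x)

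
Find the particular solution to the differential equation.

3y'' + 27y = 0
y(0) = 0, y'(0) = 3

General solution: y = C₁cos(3x) + C₂sin(3x)
Complex roots r = ±3i
Applying ICs: C₁ = 0, C₂ = 1
Particular solution: y = sin(3x)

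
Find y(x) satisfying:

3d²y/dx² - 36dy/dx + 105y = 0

Characteristic equation: 3r² - 36r + 105 = 0
Divide by 3: r² - 12r + 35 = 0
Roots: r = 7, 5 (distinct real)
General solution: y = C₁e^(7x) + C₂e^(5x)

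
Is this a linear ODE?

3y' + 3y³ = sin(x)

No. Nonlinear (y³ term)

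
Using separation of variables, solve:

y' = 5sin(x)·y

Separating variables and integrating:
ln|y| = -5cos(x) + C

General solution: y = Ce^(-5cos(x))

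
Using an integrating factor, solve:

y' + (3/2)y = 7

Using integrating factor method:

General solution: y = 14/3 + Ce^(-3x/2)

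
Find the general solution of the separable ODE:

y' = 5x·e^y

Separating variables and integrating:
-e^(-y) = 5x²/2 + C

General solution: y = -ln(C - 5x²/2)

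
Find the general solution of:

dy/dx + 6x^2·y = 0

Using integrating factor method:

General solution: y = Ce^(-2x^3)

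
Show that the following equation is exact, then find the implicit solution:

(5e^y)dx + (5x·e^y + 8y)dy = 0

Verify exactness: ∂M/∂y = ∂N/∂x ✓
Find F(x,y) such that ∂F/∂x = M, ∂F/∂y = N
Solution: 5x·e^y + 4y² = C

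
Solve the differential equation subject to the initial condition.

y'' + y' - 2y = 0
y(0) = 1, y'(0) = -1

General solution: y = C₁e^x + C₂e^(-2x)
Applying ICs: C₁ = 1/3, C₂ = 2/3
Particular solution: y = (1/3)e^x + (2/3)e^(-2x)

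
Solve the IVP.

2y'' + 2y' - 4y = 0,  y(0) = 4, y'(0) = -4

General solution: y = C₁e^x + C₂e^(-2x)
Applying ICs: C₁ = 4/3, C₂ = 8/3
Particular solution: y = (4/3)e^x + (8/3)e^(-2x)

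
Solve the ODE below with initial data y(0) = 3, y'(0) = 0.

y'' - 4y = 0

General solution: y = C₁e^(2x) + C₂e^(-2x)
Applying ICs: C₁ = 3/2, C₂ = 3/2
Particular solution: y = (3/2)e^(2x) + (3/2)e^(-2x)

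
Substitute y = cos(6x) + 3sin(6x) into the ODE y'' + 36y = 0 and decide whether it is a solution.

Verification:
y'' = -36cos(6x) - 108sin(6x)
y'' + 36y = 0 ✓

Yes, it is a solution.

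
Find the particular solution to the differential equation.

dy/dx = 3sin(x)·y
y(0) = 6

General solution: y = Ce^(-3cos(x))
Applying IC y(0) = 6:
Particular solution: y = 6e^(3(1-cos(x)))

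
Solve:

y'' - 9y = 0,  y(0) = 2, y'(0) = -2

General solution: y = C₁e^(3x) + C₂e^(-3x)
Applying ICs: C₁ = 2/3, C₂ = 4/3
Particular solution: y = (2/3)e^(3x) + (4/3)e^(-3x)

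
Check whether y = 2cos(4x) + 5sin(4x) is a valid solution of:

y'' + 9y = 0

Verification:
y'' = -32cos(4x) - 80sin(4x)
y'' + 9y ≠ 0 (frequency mismatch: got 16 instead of 9)

No, it is not a solution.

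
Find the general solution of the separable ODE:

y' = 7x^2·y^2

Separating variables and integrating:
-1/y = 7x^3/3 + C

General solution: y^-1 = (-7/3)x^3 + C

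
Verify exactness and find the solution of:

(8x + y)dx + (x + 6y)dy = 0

Verify exactness: ∂M/∂y = ∂N/∂x ✓
Find F(x,y) such that ∂F/∂x = M, ∂F/∂y = N
Solution: 4x² + xy + 3y² = C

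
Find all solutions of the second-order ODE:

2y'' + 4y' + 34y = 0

Characteristic equation: 2r² + 4r + 34 = 0
Divide by 2: r² + 2r + 17 = 0
Roots: r = -1 ± 4i (complex conjugates)
General solution: y = e^(-x)(C₁cos(4x) + C₂sin(4x))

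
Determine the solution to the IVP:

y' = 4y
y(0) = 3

General solution: y = Ce^(4x)
Applying IC y(0) = 3:
Particular solution: y = 3e^(4x)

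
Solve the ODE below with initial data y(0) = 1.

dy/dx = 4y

General solution: y = Ce^(4x)
Applying IC y(0) = 1:
Particular solution: y = e^(4x)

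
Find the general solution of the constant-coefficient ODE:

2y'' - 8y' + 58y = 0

Characteristic equation: 2r² - 8r + 58 = 0
Divide by 2: r² - 4r + 29 = 0
Roots: r = 2 ± 5i (complex conjugates)
General solution: y = e^(2x)(C₁cos(5x) + C₂sin(5x))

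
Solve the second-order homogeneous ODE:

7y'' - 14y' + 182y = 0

Characteristic equation: 7r² - 14r + 182 = 0
Divide by 7: r² - 2r + 26 = 0
Roots: r = 1 ± 5i (complex conjugates)
General solution: y = e^x(C₁cos(5x) + C₂sin(5x))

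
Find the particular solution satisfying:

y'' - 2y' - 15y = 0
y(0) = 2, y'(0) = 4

General solution: y = C₁e^(5x) + C₂e^(-3x)
Applying ICs: C₁ = 5/4, C₂ = 3/4
Particular solution: y = (5/4)e^(5x) + (3/4)e^(-3x)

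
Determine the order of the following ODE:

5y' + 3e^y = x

The order is 1 (highest derivative is of order 1).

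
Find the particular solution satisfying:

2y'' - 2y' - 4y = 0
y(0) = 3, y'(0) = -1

General solution: y = C₁e^(2x) + C₂e^(-x)
Applying ICs: C₁ = 2/3, C₂ = 7/3
Particular solution: y = (2/3)e^(2x) + (7/3)e^(-x)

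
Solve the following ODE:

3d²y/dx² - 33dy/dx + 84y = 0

Characteristic equation: 3r² - 33r + 84 = 0
Divide by 3: r² - 11r + 28 = 0
Roots: r = 7, 4 (distinct real)
General solution: y = C₁e^(7x) + C₂e^(4x)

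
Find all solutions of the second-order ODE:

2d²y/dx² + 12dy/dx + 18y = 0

Characteristic equation: 2r² + 12r + 18 = 0
Divide by 2: r² + 6r + 9 = 0
Factored: (r + 3)² = 0
Repeated root: r = -3
General solution: y = (C₁ + C₂x)e^(-3x)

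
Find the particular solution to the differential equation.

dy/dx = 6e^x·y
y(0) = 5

General solution: y = Ce^(6e^x)
Applying IC y(0) = 5:
Particular solution: y = 5e^(6(e^x - 1))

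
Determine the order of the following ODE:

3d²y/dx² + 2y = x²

The order is 2 (highest derivative is of order 2).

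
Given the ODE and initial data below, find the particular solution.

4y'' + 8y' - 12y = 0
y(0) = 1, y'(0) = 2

General solution: y = C₁e^x + C₂e^(-3x)
Applying ICs: C₁ = 5/4, C₂ = -1/4
Particular solution: y = (5/4)e^x - (1/4)e^(-3x)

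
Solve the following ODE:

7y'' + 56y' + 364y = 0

Characteristic equation: 7r² + 56r + 364 = 0
Divide by 7: r² + 8r + 52 = 0
Roots: r = -4 ± 6i (complex conjugates)
General solution: y = e^(-4x)(C₁cos(6x) + C₂sin(6x))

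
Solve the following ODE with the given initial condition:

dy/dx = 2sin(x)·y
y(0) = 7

General solution: y = Ce^(-2cos(x))
Applying IC y(0) = 7:
Particular solution: y = 7e^(2(1-cos(x)))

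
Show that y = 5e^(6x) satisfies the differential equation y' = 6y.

Verification:
y = 5e^(6x)
y' = 30e^(6x)
6y = 30e^(6x)
y' = 6y ✓

Yes, it is a solution.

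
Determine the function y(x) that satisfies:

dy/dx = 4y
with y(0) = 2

General solution: y = Ce^(4x)
Applying IC y(0) = 2:
Particular solution: y = 2e^(4x)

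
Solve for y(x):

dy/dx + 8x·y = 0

Using integrating factor method:

General solution: y = Ce^(-4x^2)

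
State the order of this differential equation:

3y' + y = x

The order is 1 (highest derivative is of order 1).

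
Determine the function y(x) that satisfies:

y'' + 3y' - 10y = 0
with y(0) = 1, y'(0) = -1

General solution: y = C₁e^(2x) + C₂e^(-5x)
Applying ICs: C₁ = 4/7, C₂ = 3/7
Particular solution: y = (4/7)e^(2x) + (3/7)e^(-5x)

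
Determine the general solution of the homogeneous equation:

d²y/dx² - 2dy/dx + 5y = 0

Characteristic equation: r² - 2r + 5 = 0
Roots: r = 1 ± 2i (complex conjugates)
General solution: y = e^x(C₁cos(2x) + C₂sin(2x))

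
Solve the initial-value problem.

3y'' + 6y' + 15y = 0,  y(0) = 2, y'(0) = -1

General solution: y = e^(-x)(C₁cos(2x) + C₂sin(2x))
Complex roots r = -1 ± 2i
Applying ICs: C₁ = 2, C₂ = 1/2
Particular solution: y = e^(-x)(2cos(2x) + (1/2)sin(2x))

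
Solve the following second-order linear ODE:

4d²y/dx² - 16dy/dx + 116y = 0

Characteristic equation: 4r² - 16r + 116 = 0
Divide by 4: r² - 4r + 29 = 0
Roots: r = 2 ± 5i (complex conjugates)
General solution: y = e^(2x)(C₁cos(5x) + C₂sin(5x))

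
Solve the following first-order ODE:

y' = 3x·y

Separating variables and integrating:
ln|y| = 3x^2/2 + C

General solution: y = Ce^(3x^2/2)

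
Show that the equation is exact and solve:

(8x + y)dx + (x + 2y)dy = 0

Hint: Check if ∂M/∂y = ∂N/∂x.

Verify exactness: ∂M/∂y = ∂N/∂x ✓
Find F(x,y) such that ∂F/∂x = M, ∂F/∂y = N
Solution: 4x² + xy + y² = C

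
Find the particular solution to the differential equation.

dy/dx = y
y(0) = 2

General solution: y = Ce^x
Applying IC y(0) = 2:
Particular solution: y = 2e^x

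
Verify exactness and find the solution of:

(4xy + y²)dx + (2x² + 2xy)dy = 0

Verify exactness: ∂M/∂y = ∂N/∂x ✓
Find F(x,y) such that ∂F/∂x = M, ∂F/∂y = N
Solution: 2x²y + xy² = C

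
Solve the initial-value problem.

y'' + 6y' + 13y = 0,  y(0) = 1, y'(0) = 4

General solution: y = e^(-3x)(C₁cos(2x) + C₂sin(2x))
Complex roots r = -3 ± 2i
Applying ICs: C₁ = 1, C₂ = 7/2
Particular solution: y = e^(-3x)(cos(2x) + (7/2)sin(2x))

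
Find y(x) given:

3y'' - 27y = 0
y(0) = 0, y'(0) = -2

General solution: y = C₁e^(3x) + C₂e^(-3x)
Applying ICs: C₁ = -1/3, C₂ = 1/3
Particular solution: y = -(1/3)e^(3x) + (1/3)e^(-3x)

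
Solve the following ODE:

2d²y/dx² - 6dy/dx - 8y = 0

Characteristic equation: 2r² - 6r - 8 = 0
Divide by 2: r² - 3r - 4 = 0
Roots: r = 4, -1 (distinct real)
General solution: y = C₁e^(4x) + C₂e^(-x)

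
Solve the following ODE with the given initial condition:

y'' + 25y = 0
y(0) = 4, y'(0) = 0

General solution: y = C₁cos(5x) + C₂sin(5x)
Complex roots r = ±5i
Applying ICs: C₁ = 4, C₂ = 0
Particular solution: y = 4cos(5x)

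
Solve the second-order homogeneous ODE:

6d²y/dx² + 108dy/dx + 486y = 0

Characteristic equation: 6r² + 108r + 486 = 0
Divide by 6: r² + 18r + 81 = 0
Factored: (r + 9)² = 0
Repeated root: r = -9
General solution: y = (C₁ + C₂x)e^(-9x)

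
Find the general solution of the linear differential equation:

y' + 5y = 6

Using integrating factor method:

General solution: y = 6/5 + Ce^(-5x)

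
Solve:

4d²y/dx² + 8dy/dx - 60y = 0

Characteristic equation: 4r² + 8r - 60 = 0
Divide by 4: r² + 2r - 15 = 0
Roots: r = 3, -5 (distinct real)
General solution: y = C₁e^(3x) + C₂e^(-5x)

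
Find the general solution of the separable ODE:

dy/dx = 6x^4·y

Separating variables and integrating:
ln|y| = 6x^5/5 + C

General solution: y = Ce^(6x^5/5)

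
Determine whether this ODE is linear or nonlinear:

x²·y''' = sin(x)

Linear (y and its derivatives appear to the first power only, no products of y terms)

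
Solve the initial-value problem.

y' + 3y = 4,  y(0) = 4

General solution: y = 4/3 + Ce^(-3x)
Applying y(0) = 4: C = 4 - 4/3 = 8/3
Particular solution: y = 4/3 + (8/3)e^(-3x)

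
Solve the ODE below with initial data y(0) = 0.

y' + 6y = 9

General solution: y = 3/2 + Ce^(-6x)
Applying y(0) = 0: C = 0 - 3/2 = -3/2
Particular solution: y = 3/2 - (3/2)e^(-6x)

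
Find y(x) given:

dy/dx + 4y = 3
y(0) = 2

General solution: y = 3/4 + Ce^(-4x)
Applying y(0) = 2: C = 2 - 3/4 = 5/4
Particular solution: y = 3/4 + (5/4)e^(-4x)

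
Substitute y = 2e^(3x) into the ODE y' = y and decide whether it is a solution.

Verification:
y = 2e^(3x)
y' = 6e^(3x)
But y = 2e^(3x)
y' ≠ y — the derivative does not match

No, it is not a solution.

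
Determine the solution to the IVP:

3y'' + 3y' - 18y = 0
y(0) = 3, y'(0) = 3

General solution: y = C₁e^(2x) + C₂e^(-3x)
Applying ICs: C₁ = 12/5, C₂ = 3/5
Particular solution: y = (12/5)e^(2x) + (3/5)e^(-3x)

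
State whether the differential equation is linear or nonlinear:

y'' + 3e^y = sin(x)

Nonlinear (e^y is nonlinear in y)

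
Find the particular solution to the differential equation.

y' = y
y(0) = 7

General solution: y = Ce^x
Applying IC y(0) = 7:
Particular solution: y = 7e^x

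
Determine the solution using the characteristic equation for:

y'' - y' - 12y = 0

Characteristic equation: r² - r - 12 = 0
Roots: r = 4, -3 (distinct real)
General solution: y = C₁e^(4x) + C₂e^(-3x)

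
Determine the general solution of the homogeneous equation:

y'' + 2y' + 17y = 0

Characteristic equation: r² + 2r + 17 = 0
Roots: r = -1 ± 4i (complex conjugates)
General solution: y = e^(-x)(C₁cos(4x) + C₂sin(4x))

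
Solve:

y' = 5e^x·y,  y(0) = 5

General solution: y = Ce^(5e^x)
Applying IC y(0) = 5:
Particular solution: y = 5e^(5(e^x - 1))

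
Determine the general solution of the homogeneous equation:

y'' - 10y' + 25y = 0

Characteristic equation: r² - 10r + 25 = 0
Factored: (r - 5)² = 0
Repeated root: r = 5
General solution: y = (C₁ + C₂x)e^(5x)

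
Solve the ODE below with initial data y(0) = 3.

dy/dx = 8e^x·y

General solution: y = Ce^(8e^x)
Applying IC y(0) = 3:
Particular solution: y = 3e^(8(e^x - 1))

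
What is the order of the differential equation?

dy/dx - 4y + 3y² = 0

The order is 1 (highest derivative is of order 1).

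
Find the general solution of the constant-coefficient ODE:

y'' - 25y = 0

Characteristic equation: r² - 25 = 0
Roots: r = 5, -5 (distinct real)
General solution: y = C₁e^(5x) + C₂e^(-5x)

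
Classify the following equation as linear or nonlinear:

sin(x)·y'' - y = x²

Linear (y and its derivatives appear to the first power only, no products of y terms)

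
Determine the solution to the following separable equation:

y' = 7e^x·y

Separating variables and integrating:
ln|y| = 7e^x + C

General solution: y = Ce^(7e^x)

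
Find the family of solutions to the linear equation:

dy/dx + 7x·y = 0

Using integrating factor method:

General solution: y = Ce^(-7x^2/2)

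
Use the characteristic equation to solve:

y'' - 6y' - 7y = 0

Characteristic equation: r² - 6r - 7 = 0
Roots: r = 7, -1 (distinct real)
General solution: y = C₁e^(7x) + C₂e^(-x)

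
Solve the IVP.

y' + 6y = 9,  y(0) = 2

General solution: y = 3/2 + Ce^(-6x)
Applying y(0) = 2: C = 2 - 3/2 = 1/2
Particular solution: y = 3/2 + (1/2)e^(-6x)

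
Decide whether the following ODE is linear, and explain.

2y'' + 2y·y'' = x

Nonlinear (y·y'' term)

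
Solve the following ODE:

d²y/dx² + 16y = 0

Characteristic equation: r² + 16 = 0
Roots: r = ±4i (complex conjugates)
General solution: y = C₁cos(4x) + C₂sin(4x)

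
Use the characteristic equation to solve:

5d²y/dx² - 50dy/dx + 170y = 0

Characteristic equation: 5r² - 50r + 170 = 0
Divide by 5: r² - 10r + 34 = 0
Roots: r = 5 ± 3i (complex conjugates)
General solution: y = e^(5x)(C₁cos(3x) + C₂sin(3x))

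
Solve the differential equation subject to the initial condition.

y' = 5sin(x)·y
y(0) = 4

General solution: y = Ce^(-5cos(x))
Applying IC y(0) = 4:
Particular solution: y = 4e^(5(1-cos(x)))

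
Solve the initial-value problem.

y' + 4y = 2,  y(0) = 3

General solution: y = 1/2 + Ce^(-4x)
Applying y(0) = 3: C = 3 - 1/2 = 5/2
Particular solution: y = 1/2 + (5/2)e^(-4x)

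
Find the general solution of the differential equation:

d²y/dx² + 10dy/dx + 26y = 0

Characteristic equation: r² + 10r + 26 = 0
Roots: r = -5 ± i (complex conjugates)
General solution: y = e^(-5x)(C₁cos(x) + C₂sin(x))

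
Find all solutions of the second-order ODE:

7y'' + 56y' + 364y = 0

Characteristic equation: 7r² + 56r + 364 = 0
Divide by 7: r² + 8r + 52 = 0
Roots: r = -4 ± 6i (complex conjugates)
General solution: y = e^(-4x)(C₁cos(6x) + C₂sin(6x))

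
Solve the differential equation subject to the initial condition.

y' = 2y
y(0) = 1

General solution: y = Ce^(2x)
Applying IC y(0) = 1:
Particular solution: y = e^(2x)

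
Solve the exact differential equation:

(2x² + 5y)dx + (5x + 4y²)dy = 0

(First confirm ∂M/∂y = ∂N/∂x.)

Verify exactness: ∂M/∂y = ∂N/∂x ✓
Find F(x,y) such that ∂F/∂x = M, ∂F/∂y = N
Solution: 2x³/3 + 5xy + 4y³/3 = C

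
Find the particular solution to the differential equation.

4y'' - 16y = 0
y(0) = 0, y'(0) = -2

General solution: y = C₁e^(2x) + C₂e^(-2x)
Applying ICs: C₁ = -1/2, C₂ = 1/2
Particular solution: y = -(1/2)e^(2x) + (1/2)e^(-2x)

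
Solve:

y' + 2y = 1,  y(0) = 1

General solution: y = 1/2 + Ce^(-2x)
Applying y(0) = 1: C = 1 - 1/2 = 1/2
Particular solution: y = 1/2 + (1/2)e^(-2x)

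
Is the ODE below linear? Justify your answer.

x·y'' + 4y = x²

Yes. Linear (y and its derivatives appear to the first power only, no products of y terms)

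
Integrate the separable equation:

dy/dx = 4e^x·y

Separating variables and integrating:
ln|y| = 4e^x + C

General solution: y = Ce^(4e^x)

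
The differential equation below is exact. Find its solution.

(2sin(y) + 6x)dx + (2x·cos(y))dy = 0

Verify exactness: ∂M/∂y = ∂N/∂x ✓
Find F(x,y) such that ∂F/∂x = M, ∂F/∂y = N
Solution: 2x·sin(y) + 3x² = C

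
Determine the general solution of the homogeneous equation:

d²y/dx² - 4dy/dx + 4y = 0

Characteristic equation: r² - 4r + 4 = 0
Factored: (r - 2)² = 0
Repeated root: r = 2
General solution: y = (C₁ + C₂x)e^(2x)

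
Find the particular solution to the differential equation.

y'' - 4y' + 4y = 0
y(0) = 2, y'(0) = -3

General solution: y = (C₁ + C₂x)e^(2x)
Repeated root r = 2
Applying ICs: C₁ = 2, C₂ = -7
Particular solution: y = (2 - 7x)e^(2x)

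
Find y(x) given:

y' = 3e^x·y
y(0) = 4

General solution: y = Ce^(3e^x)
Applying IC y(0) = 4:
Particular solution: y = 4e^(3(e^x - 1))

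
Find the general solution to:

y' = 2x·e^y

Separating variables and integrating:
-e^(-y) = x² + C

General solution: y = -ln(C - x²)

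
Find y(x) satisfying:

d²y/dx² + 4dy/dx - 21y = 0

Characteristic equation: r² + 4r - 21 = 0
Roots: r = 3, -7 (distinct real)
General solution: y = C₁e^(3x) + C₂e^(-7x)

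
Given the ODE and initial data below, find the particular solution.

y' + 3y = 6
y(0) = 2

General solution: y = 2 + Ce^(-3x)
Applying y(0) = 2: C = 2 - 2 = 0
Particular solution: y = 2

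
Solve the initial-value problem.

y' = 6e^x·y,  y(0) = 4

General solution: y = Ce^(6e^x)
Applying IC y(0) = 4:
Particular solution: y = 4e^(6(e^x - 1))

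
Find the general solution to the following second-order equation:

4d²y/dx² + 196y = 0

Characteristic equation: 4r² + 196 = 0
Divide by 4: r² + 49 = 0
Roots: r = ±7i (complex conjugates)
General solution: y = C₁cos(7x) + C₂sin(7x)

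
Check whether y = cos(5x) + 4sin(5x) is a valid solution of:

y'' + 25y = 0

Verification:
y'' = -25cos(5x) - 100sin(5x)
y'' + 25y = 0 ✓

Yes, it is a solution.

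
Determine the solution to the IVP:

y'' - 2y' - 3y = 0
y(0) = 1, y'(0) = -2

General solution: y = C₁e^(3x) + C₂e^(-x)
Applying ICs: C₁ = -1/4, C₂ = 5/4
Particular solution: y = -(1/4)e^(3x) + (5/4)e^(-x)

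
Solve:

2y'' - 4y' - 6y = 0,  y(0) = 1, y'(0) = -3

General solution: y = C₁e^(3x) + C₂e^(-x)
Applying ICs: C₁ = -1/2, C₂ = 3/2
Particular solution: y = -(1/2)e^(3x) + (3/2)e^(-x)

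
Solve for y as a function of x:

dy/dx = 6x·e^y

Separating variables and integrating:
-e^(-y) = 3x² + C

General solution: y = -ln(C - 3x²)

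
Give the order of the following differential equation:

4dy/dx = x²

The order is 1 (highest derivative is of order 1).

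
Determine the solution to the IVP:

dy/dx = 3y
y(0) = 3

General solution: y = Ce^(3x)
Applying IC y(0) = 3:
Particular solution: y = 3e^(3x)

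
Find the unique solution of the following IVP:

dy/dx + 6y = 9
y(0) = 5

General solution: y = 3/2 + Ce^(-6x)
Applying y(0) = 5: C = 5 - 3/2 = 7/2
Particular solution: y = 3/2 + (7/2)e^(-6x)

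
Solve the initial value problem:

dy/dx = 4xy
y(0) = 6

General solution: y = Ce^(2x²)
Applying IC y(0) = 6:
Particular solution: y = 6e^(2x²)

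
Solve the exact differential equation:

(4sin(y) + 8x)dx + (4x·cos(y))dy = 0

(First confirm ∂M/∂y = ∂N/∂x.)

Verify exactness: ∂M/∂y = ∂N/∂x ✓
Find F(x,y) such that ∂F/∂x = M, ∂F/∂y = N
Solution: 4x·sin(y) + 4x² = C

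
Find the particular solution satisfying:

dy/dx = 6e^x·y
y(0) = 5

General solution: y = Ce^(6e^x)
Applying IC y(0) = 5:
Particular solution: y = 5e^(6(e^x - 1))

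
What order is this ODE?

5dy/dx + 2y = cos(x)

The order is 1 (highest derivative is of order 1).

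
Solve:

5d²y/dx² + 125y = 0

Characteristic equation: 5r² + 125 = 0
Divide by 5: r² + 25 = 0
Roots: r = ±5i (complex conjugates)
General solution: y = C₁cos(5x) + C₂sin(5x)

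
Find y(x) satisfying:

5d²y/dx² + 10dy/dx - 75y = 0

Characteristic equation: 5r² + 10r - 75 = 0
Divide by 5: r² + 2r - 15 = 0
Roots: r = 3, -5 (distinct real)
General solution: y = C₁e^(3x) + C₂e^(-5x)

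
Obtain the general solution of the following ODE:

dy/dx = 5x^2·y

Separating variables and integrating:
ln|y| = 5x^3/3 + C

General solution: y = Ce^(5x^3/3)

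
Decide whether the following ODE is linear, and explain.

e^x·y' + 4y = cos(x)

Linear (y and its derivatives appear to the first power only, no products of y terms)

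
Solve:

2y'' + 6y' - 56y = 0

Characteristic equation: 2r² + 6r - 56 = 0
Divide by 2: r² + 3r - 28 = 0
Roots: r = 4, -7 (distinct real)
General solution: y = C₁e^(4x) + C₂e^(-7x)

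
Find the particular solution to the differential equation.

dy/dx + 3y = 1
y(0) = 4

General solution: y = 1/3 + Ce^(-3x)
Applying y(0) = 4: C = 4 - 1/3 = 11/3
Particular solution: y = 1/3 + (11/3)e^(-3x)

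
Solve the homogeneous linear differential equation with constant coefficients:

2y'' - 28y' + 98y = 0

Characteristic equation: 2r² - 28r + 98 = 0
Divide by 2: r² - 14r + 49 = 0
Factored: (r - 7)² = 0
Repeated root: r = 7
General solution: y = (C₁ + C₂x)e^(7x)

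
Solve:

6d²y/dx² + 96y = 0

Characteristic equation: 6r² + 96 = 0
Divide by 6: r² + 16 = 0
Roots: r = ±4i (complex conjugates)
General solution: y = C₁cos(4x) + C₂sin(4x)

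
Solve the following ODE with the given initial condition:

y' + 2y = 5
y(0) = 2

General solution: y = 5/2 + Ce^(-2x)
Applying y(0) = 2: C = 2 - 5/2 = -1/2
Particular solution: y = 5/2 - (1/2)e^(-2x)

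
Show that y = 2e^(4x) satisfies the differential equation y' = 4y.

Verification:
y = 2e^(4x)
y' = 8e^(4x)
4y = 8e^(4x)
y' = 4y ✓

Yes, it is a solution.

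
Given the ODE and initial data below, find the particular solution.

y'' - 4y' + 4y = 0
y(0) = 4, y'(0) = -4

General solution: y = (C₁ + C₂x)e^(2x)
Repeated root r = 2
Applying ICs: C₁ = 4, C₂ = -12
Particular solution: y = (4 - 12x)e^(2x)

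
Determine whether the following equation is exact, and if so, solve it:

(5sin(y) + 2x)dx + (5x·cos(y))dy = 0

Verify exactness: ∂M/∂y = ∂N/∂x ✓
Find F(x,y) such that ∂F/∂x = M, ∂F/∂y = N
Solution: 5x·sin(y) + x² = C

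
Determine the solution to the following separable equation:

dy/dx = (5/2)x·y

Separating variables and integrating:
ln|y| = 5x^2/4 + C

General solution: y = Ce^(5x^2/4)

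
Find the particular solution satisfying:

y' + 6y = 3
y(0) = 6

General solution: y = 1/2 + Ce^(-6x)
Applying y(0) = 6: C = 6 - 1/2 = 11/2
Particular solution: y = 1/2 + (11/2)e^(-6x)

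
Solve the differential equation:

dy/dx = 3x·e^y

Separating variables and integrating:
-e^(-y) = 3x²/2 + C

General solution: y = -ln(C - 3x²/2)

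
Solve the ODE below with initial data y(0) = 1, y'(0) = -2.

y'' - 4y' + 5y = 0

General solution: y = e^(2x)(C₁cos(x) + C₂sin(x))
Complex roots r = 2 ± i
Applying ICs: C₁ = 1, C₂ = -4
Particular solution: y = e^(2x)(cos(x) - 4sin(x))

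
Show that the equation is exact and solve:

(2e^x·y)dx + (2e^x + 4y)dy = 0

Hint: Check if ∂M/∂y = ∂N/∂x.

Verify exactness: ∂M/∂y = ∂N/∂x ✓
Find F(x,y) such that ∂F/∂x = M, ∂F/∂y = N
Solution: 2e^x·y + 2y² = C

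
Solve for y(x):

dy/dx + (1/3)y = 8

Using integrating factor method:

General solution: y = 24 + Ce^(-x/3)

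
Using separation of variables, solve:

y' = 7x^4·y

Separating variables and integrating:
ln|y| = 7x^5/5 + C

General solution: y = Ce^(7x^5/5)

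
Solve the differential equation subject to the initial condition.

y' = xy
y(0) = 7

General solution: y = Ce^(x²/2)
Applying IC y(0) = 7:
Particular solution: y = 7e^(x²/2)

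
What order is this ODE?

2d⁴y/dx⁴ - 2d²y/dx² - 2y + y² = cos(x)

The order is 4 (highest derivative is of order 4).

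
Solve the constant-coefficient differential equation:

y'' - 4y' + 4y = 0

Characteristic equation: r² - 4r + 4 = 0
Factored: (r - 2)² = 0
Repeated root: r = 2
General solution: y = (C₁ + C₂x)e^(2x)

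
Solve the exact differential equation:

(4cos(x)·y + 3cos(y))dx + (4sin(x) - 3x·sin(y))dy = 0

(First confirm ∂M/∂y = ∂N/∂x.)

Verify exactness: ∂M/∂y = ∂N/∂x ✓
Find F(x,y) such that ∂F/∂x = M, ∂F/∂y = N
Solution: 4sin(x)·y + 3x·cos(y) = C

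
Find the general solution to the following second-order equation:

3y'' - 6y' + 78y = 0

Characteristic equation: 3r² - 6r + 78 = 0
Divide by 3: r² - 2r + 26 = 0
Roots: r = 1 ± 5i (complex conjugates)
General solution: y = e^x(C₁cos(5x) + C₂sin(5x))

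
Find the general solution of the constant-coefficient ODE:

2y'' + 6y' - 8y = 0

Characteristic equation: 2r² + 6r - 8 = 0
Divide by 2: r² + 3r - 4 = 0
Roots: r = 1, -4 (distinct real)
General solution: y = C₁e^x + C₂e^(-4x)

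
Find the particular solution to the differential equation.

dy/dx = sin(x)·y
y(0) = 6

General solution: y = Ce^(-cos(x))
Applying IC y(0) = 6:
Particular solution: y = 6e^(1-cos(x))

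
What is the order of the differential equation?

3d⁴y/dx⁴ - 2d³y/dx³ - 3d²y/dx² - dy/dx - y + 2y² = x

The order is 4 (highest derivative is of order 4).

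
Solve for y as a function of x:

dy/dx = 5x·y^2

Separating variables and integrating:
-1/y = 5x^2/2 + C

General solution: y^-1 = (-5/2)x^2 + C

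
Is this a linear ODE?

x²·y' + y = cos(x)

Yes. Linear (y and its derivatives appear to the first power only, no products of y terms)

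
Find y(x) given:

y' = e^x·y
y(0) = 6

General solution: y = Ce^(e^x)
Applying IC y(0) = 6:
Particular solution: y = 6e^(e^x - 1)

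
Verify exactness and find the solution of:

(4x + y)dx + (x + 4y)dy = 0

Verify exactness: ∂M/∂y = ∂N/∂x ✓
Find F(x,y) such that ∂F/∂x = M, ∂F/∂y = N
Solution: 2x² + xy + 2y² = C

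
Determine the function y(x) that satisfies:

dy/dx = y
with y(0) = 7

General solution: y = Ce^x
Applying IC y(0) = 7:
Particular solution: y = 7e^x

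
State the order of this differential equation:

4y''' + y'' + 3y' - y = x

The order is 3 (highest derivative is of order 3).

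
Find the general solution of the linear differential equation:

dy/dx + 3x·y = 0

Using integrating factor method:

General solution: y = Ce^(-3x^2/2)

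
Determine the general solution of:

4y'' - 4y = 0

Characteristic equation: 4r² - 4 = 0
Divide by 4: r² - 1 = 0
Roots: r = 1, -1 (distinct real)
General solution: y = C₁e^x + C₂e^(-x)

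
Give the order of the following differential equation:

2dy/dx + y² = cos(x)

The order is 1 (highest derivative is of order 1).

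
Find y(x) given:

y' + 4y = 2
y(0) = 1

General solution: y = 1/2 + Ce^(-4x)
Applying y(0) = 1: C = 1 - 1/2 = 1/2
Particular solution: y = 1/2 + (1/2)e^(-4x)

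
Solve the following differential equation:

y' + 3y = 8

Using integrating factor method:

General solution: y = 8/3 + Ce^(-3x)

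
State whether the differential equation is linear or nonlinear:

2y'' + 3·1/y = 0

Nonlinear (1/y term)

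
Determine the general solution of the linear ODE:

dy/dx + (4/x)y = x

Using integrating factor method:

General solution: y = (1/6)x^2 + Cx^(-4)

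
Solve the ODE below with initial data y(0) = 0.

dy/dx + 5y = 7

General solution: y = 7/5 + Ce^(-5x)
Applying y(0) = 0: C = 0 - 7/5 = -7/5
Particular solution: y = 7/5 - (7/5)e^(-5x)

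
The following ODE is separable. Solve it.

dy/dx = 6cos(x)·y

Separating variables and integrating:
ln|y| = 6sin(x) + C

General solution: y = Ce^(6sin(x))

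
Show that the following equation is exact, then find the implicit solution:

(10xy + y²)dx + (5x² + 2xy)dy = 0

Verify exactness: ∂M/∂y = ∂N/∂x ✓
Find F(x,y) such that ∂F/∂x = M, ∂F/∂y = N
Solution: 5x²y + xy² = C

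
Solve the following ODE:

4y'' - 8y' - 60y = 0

Characteristic equation: 4r² - 8r - 60 = 0
Divide by 4: r² - 2r - 15 = 0
Roots: r = 5, -3 (distinct real)
General solution: y = C₁e^(5x) + C₂e^(-3x)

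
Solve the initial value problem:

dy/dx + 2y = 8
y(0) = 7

General solution: y = 4 + Ce^(-2x)
Applying y(0) = 7: C = 7 - 4 = 3
Particular solution: y = 4 + 3e^(-2x)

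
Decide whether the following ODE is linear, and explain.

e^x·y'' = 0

Linear (y and its derivatives appear to the first power only, no products of y terms)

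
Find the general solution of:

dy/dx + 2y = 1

Using integrating factor method:

General solution: y = 1/2 + Ce^(-2x)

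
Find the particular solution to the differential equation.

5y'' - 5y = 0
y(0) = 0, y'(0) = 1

General solution: y = C₁e^x + C₂e^(-x)
Applying ICs: C₁ = 1/2, C₂ = -1/2
Particular solution: y = (1/2)e^x - (1/2)e^(-x)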